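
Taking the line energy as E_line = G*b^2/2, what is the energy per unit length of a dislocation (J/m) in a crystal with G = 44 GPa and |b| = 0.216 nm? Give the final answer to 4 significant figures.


E = G*b^2/2
b = 0.216 nm = 2.16e-10 m
G = 44 GPa = 4.4e+10 Pa
E = 0.5 * 4.4e+10 * (2.16e-10)^2
E = 1.026e-09 J/m


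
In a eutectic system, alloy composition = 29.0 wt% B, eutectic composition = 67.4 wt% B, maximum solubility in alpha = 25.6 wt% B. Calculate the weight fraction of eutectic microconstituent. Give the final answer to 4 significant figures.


f_primary = (C_e - C0) / (C_e - C_alpha_max)
f_primary = (67.4 - 29.0) / (67.4 - 25.6)
f_primary = 0.91866
f_eutectic = 1 - 0.91866 = 0.08134


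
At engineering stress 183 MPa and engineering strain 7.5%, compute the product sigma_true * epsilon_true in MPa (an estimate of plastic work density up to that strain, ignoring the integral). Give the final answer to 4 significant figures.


sigma_true = sigma_eng * (1 + epsilon_eng)
sigma_true = 183 * (1 + 0.075) = 196.725 MPa
epsilon_true = ln(1 + epsilon_eng)
epsilon_true = ln(1 + 0.075) = 0.0723207
sigma_true * epsilon_true = 196.725 * 0.0723207 = 14.23 MPa


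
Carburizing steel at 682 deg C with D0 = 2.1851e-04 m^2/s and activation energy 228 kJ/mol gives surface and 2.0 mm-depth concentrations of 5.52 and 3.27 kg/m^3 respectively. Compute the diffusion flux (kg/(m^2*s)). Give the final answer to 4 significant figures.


Step 1: D = D0 * exp(-Qd/(R*T))
T = 682 + 273.15 = 955.15 K
D = 2.1851e-04 * exp(-228e3 / (8.314 * 955.15)) = 7.41824e-17 m^2/s
Step 2: J = D * (C1 - C2) / dx
J = 7.41824e-17 * (5.52 - 3.27) / 2e-03
J = 8.346e-14 kg/(m^2*s)


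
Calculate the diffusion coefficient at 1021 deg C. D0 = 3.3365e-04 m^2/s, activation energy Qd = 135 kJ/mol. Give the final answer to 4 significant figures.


D = D0 * exp(-Qd / (R*T))
T = 1294.15 K
D = 3.3365e-04 * exp(-135e3 / (8.314 * 1294.15))
D = 1.186e-09 m^2/s


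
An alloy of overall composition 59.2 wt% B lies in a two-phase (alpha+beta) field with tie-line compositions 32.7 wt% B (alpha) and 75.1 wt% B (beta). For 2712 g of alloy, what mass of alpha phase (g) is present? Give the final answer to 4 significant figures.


f_alpha = (C_beta - C0) / (C_beta - C_alpha)
f_alpha = (75.1 - 59.2) / (75.1 - 32.7) = 0.375
m_alpha = f_alpha * m_total = 0.375 * 2712 = 1017 g


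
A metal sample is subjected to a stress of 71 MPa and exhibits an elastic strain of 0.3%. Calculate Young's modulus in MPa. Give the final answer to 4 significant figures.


E = sigma / epsilon
epsilon = 0.3% = 3e-03
E = 71 / 3e-03
E = 23670 MPa


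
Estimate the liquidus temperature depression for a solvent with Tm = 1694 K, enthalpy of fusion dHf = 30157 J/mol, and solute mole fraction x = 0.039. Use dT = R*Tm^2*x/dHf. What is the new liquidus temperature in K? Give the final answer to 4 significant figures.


dT = R*Tm^2*x / dHf
dT = 8.314 * 1694^2 * 0.039 / 30157
dT = 30.8541 K
T_new = 1694 - 30.8541 = 1663 K


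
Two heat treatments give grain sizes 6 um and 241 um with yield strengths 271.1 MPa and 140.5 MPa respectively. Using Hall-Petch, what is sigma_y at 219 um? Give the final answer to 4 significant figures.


sigma_y = sigma0 + k / sqrt(d)
1/sqrt(d1) = 1/sqrt(6e-06) = 408.248;  1/sqrt(d2) = 64.4157
k = (sigma1 - sigma2) / (1/sqrt(d1) - 1/sqrt(d2)) = (271.1 - 140.5) / (408.248 - 64.4157) = 0.379836 MPa*m^0.5
sigma0 = sigma1 - k/sqrt(d1) = 271.1 - 0.379836*408.248 = 116.033 MPa
sigma_y(d3) = 116.033 + 0.379836 / sqrt(2.19e-04) = 141.7 MPa


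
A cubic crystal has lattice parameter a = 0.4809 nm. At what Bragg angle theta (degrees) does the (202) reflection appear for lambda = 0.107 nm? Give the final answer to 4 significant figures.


d = a / sqrt(h^2+k^2+l^2)
d = 0.4809 / sqrt(8) = 0.170024 nm
lambda = 2*d*sin(theta)  =>  sin(theta) = lambda / (2*d)
sin(theta) = 0.107 / (2 * 0.170024) = 0.314662
theta = 18.34 deg


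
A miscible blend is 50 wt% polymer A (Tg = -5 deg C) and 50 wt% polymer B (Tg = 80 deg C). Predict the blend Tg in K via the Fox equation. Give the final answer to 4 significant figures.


1/Tg = w1/Tg1 + w2/Tg2 (in Kelvin)
Tg1 = 268.15 K, Tg2 = 353.15 K
1/Tg = 0.5/268.15 + 0.5/353.15
Tg = 304.8 K


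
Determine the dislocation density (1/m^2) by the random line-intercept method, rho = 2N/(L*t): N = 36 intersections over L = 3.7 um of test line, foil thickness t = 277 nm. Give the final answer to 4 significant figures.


rho = 2N / (L * t)
L = 3.7 um = 3.7e-06 m, t = 277 nm = 2.77e-07 m
rho = 2 * 36 / (3.7e-06 * 2.77e-07)
rho = 7.025e+13 1/m^2


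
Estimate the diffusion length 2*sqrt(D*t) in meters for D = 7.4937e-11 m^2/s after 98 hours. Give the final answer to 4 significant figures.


t = 98 hr = 352800 s
Diffusion length = 2*sqrt(D*t)
= 2*sqrt(7.4937e-11 * 352800)
= 0.01028 m


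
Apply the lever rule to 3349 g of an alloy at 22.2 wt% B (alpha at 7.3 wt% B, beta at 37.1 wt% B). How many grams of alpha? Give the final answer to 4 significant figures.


f_alpha = (C_beta - C0) / (C_beta - C_alpha)
f_alpha = (37.1 - 22.2) / (37.1 - 7.3) = 0.5
m_alpha = f_alpha * m_total = 0.5 * 3349 = 1675 g


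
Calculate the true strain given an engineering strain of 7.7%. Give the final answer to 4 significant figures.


epsilon_true = ln(1 + epsilon_eng)
epsilon_true = ln(1 + 0.077)
epsilon_true = 0.07418


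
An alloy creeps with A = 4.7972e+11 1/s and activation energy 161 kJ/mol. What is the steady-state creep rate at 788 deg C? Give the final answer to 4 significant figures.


rate = A * exp(-Q / (R*T))
T = 788 + 273.15 = 1061.15 K
rate = 4.7972e+11 * exp(-161e3 / (8.314 * 1061.15))
rate = 5696 1/s


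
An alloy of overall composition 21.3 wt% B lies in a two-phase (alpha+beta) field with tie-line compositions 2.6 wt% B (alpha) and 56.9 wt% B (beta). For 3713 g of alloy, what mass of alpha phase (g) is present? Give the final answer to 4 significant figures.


f_alpha = (C_beta - C0) / (C_beta - C_alpha)
f_alpha = (56.9 - 21.3) / (56.9 - 2.6) = 0.655617
m_alpha = f_alpha * m_total = 0.655617 * 3713 = 2434 g


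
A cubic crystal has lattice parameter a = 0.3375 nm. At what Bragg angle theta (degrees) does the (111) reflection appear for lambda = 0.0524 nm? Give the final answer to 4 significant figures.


d = a / sqrt(h^2+k^2+l^2)
d = 0.3375 / sqrt(3) = 0.194856 nm
lambda = 2*d*sin(theta)  =>  sin(theta) = lambda / (2*d)
sin(theta) = 0.0524 / (2 * 0.194856) = 0.134458
theta = 7.727 deg


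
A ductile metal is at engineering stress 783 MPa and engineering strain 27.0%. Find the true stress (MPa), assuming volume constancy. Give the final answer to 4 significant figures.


sigma_true = sigma_eng * (1 + epsilon_eng)
sigma_true = 783 * (1 + 0.27)
sigma_true = 994.4 MPa


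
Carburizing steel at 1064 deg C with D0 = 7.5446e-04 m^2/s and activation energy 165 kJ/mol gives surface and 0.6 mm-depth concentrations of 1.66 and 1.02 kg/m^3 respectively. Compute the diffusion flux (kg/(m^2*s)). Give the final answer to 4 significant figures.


Step 1: D = D0 * exp(-Qd/(R*T))
T = 1064 + 273.15 = 1337.15 K
D = 7.5446e-04 * exp(-165e3 / (8.314 * 1337.15)) = 2.70282e-10 m^2/s
Step 2: J = D * (C1 - C2) / dx
J = 2.70282e-10 * (1.66 - 1.02) / 6e-04
J = 2.883e-07 kg/(m^2*s)


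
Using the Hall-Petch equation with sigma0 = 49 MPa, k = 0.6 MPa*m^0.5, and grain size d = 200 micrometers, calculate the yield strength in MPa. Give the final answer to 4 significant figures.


sigma_y = sigma0 + k / sqrt(d)
d = 200 um = 2e-04 m
sigma_y = 49 + 0.6 / sqrt(2e-04)
sigma_y = 91.43 MPa


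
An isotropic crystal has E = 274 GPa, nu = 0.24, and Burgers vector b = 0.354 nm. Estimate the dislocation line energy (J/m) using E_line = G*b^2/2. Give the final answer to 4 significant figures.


Step 1: G = E / (2*(1+nu))
G = 274 / (2*(1+0.24)) = 110.484 GPa = 1.10484e+11 Pa
Step 2: E_line = G*b^2/2
b = 0.354 nm = 3.54e-10 m
E_line = 0.5 * 1.10484e+11 * (3.54e-10)^2 = 6.923e-09 J/m


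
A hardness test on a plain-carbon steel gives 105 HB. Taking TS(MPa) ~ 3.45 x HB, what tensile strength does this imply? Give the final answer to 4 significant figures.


TS (MPa) = 3.45 * HB
TS = 3.45 * 105
TS = 362.3 MPa


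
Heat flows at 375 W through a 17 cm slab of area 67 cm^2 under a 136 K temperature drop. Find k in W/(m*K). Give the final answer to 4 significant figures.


k = Q*L / (A*dT)
L = 0.17 m, A = 6.7e-03 m^2
k = 375 * 0.17 / (6.7e-03 * 136)
k = 69.96 W/(m*K)


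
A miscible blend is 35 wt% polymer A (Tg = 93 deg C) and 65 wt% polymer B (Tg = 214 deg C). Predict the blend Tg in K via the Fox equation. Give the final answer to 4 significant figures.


1/Tg = w1/Tg1 + w2/Tg2 (in Kelvin)
Tg1 = 366.15 K, Tg2 = 487.15 K
1/Tg = 0.35/366.15 + 0.65/487.15
Tg = 436.6 K


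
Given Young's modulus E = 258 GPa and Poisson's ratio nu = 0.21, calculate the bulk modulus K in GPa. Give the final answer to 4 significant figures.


K = E / (3*(1-2*nu))
K = 258 / (3*(1-2*0.21))
K = 148.3 GPa


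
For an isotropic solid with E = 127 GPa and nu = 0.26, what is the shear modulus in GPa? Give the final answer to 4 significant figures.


G = E / (2*(1+nu))
G = 127 / (2*(1+0.26))
G = 50.4 GPa


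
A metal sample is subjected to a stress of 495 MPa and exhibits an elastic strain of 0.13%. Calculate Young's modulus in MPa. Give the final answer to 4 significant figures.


E = sigma / epsilon
epsilon = 0.13% = 1.3e-03
E = 495 / 1.3e-03
E = 380800 MPa


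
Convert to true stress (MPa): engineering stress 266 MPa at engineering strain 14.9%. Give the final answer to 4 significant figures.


sigma_true = sigma_eng * (1 + epsilon_eng)
sigma_true = 266 * (1 + 0.149)
sigma_true = 305.6 MPa


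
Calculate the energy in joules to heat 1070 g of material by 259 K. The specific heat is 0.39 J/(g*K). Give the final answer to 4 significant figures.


Q = m * cp * dT
Q = 1070 * 0.39 * 259
Q = 108100 J


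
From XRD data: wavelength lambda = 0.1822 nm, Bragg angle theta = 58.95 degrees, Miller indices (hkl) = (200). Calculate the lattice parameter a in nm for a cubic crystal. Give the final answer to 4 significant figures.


d = lambda / (2*sin(theta))
d = 0.1822 / (2*sin(58.95 deg))
d = 0.106336 nm
a = d * sqrt(h^2+k^2+l^2) = 0.106336 * sqrt(4)
a = 0.2127 nm


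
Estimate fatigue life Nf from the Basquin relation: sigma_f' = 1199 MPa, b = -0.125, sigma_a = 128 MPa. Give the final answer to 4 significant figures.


sigma_a = sigma_f' * (2*Nf)^b
2*Nf = (sigma_a / sigma_f')^(1/b)
2*Nf = (128 / 1199)^(1/-0.125)
2*Nf = 5.92753e+07
Nf = 2.964e+07 cycles


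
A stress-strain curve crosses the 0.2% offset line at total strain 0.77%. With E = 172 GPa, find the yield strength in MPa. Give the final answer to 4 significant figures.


Offset strain = 0.002
Elastic strain at yield = total_strain - offset = 7.7e-03 - 0.002 = 5.7e-03
sigma_y = E * elastic_strain = 172000 * 5.7e-03
sigma_y = 980.4 MPa


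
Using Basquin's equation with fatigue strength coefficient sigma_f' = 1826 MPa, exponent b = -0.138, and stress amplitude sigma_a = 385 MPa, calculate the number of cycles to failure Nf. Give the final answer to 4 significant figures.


sigma_a = sigma_f' * (2*Nf)^b
2*Nf = (sigma_a / sigma_f')^(1/b)
2*Nf = (385 / 1826)^(1/-0.138)
2*Nf = 79221.1
Nf = 39610 cycles


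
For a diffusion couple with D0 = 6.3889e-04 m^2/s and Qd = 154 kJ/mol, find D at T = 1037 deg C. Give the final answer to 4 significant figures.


D = D0 * exp(-Qd / (R*T))
T = 1310.15 K
D = 6.3889e-04 * exp(-154e3 / (8.314 * 1310.15))
D = 4.628e-10 m^2/s


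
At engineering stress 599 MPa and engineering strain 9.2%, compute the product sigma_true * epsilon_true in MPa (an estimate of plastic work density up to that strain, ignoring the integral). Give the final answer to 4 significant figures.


sigma_true = sigma_eng * (1 + epsilon_eng)
sigma_true = 599 * (1 + 0.092) = 654.108 MPa
epsilon_true = ln(1 + epsilon_eng)
epsilon_true = ln(1 + 0.092) = 0.0880109
sigma_true * epsilon_true = 654.108 * 0.0880109 = 57.57 MPa


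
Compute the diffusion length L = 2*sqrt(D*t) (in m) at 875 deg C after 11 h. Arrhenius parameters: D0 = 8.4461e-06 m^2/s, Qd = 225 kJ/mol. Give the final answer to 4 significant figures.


Step 1: D = D0 * exp(-Qd/(R*T))
T = 1148.15 K
D = 8.4461e-06 * exp(-225e3 / (8.314 * 1148.15)) = 4.89777e-16 m^2/s
Step 2: L = 2*sqrt(D*t)
t = 11 h = 39600 s
L = 2*sqrt(4.89777e-16 * 39600) = 8.808e-06 m


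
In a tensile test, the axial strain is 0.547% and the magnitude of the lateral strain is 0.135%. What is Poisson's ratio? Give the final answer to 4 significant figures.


nu = -epsilon_lat / epsilon_axial
Lateral strain is contraction (negative), so using magnitudes:
nu = 0.135 / 0.547
nu = 0.2468


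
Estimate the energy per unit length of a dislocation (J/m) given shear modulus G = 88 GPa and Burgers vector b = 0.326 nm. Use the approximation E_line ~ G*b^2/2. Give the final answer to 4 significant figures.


E = G*b^2/2
b = 0.326 nm = 3.26e-10 m
G = 88 GPa = 8.8e+10 Pa
E = 0.5 * 8.8e+10 * (3.26e-10)^2
E = 4.676e-09 J/m


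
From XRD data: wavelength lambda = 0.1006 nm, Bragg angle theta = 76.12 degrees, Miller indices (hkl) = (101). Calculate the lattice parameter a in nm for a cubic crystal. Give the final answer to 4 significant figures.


d = lambda / (2*sin(theta))
d = 0.1006 / (2*sin(76.12 deg))
d = 0.0518129 nm
a = d * sqrt(h^2+k^2+l^2) = 0.0518129 * sqrt(2)
a = 0.07327 nm


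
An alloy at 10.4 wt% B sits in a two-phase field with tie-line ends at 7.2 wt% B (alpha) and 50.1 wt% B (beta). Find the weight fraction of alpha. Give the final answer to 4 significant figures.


f_alpha = (C_beta - C0) / (C_beta - C_alpha)
f_alpha = (50.1 - 10.4) / (50.1 - 7.2)
f_alpha = 0.9254


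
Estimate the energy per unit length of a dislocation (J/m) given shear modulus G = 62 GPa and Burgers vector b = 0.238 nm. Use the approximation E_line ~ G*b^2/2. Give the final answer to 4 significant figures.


E = G*b^2/2
b = 0.238 nm = 2.38e-10 m
G = 62 GPa = 6.2e+10 Pa
E = 0.5 * 6.2e+10 * (2.38e-10)^2
E = 1.756e-09 J/m


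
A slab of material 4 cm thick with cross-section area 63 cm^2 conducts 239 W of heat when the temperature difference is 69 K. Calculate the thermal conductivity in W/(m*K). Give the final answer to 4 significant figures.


k = Q*L / (A*dT)
L = 0.04 m, A = 6.3e-03 m^2
k = 239 * 0.04 / (6.3e-03 * 69)
k = 21.99 W/(m*K)


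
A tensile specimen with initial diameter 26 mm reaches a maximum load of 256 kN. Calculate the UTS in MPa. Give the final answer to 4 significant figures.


A0 = pi*(d/2)^2 = pi*(26/2)^2 = 530.929 mm^2
UTS = F_max / A0 = 256*1000 / 530.929
UTS = 482.2 MPa


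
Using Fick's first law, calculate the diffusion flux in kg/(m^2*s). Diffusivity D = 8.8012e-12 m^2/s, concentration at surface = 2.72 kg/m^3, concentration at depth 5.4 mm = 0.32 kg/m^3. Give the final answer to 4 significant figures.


J = -D * (dC/dx) = D * (C1 - C2) / dx
J = 8.8012e-12 * (2.72 - 0.32) / 5.4e-03
J = 3.912e-09 kg/(m^2*s)


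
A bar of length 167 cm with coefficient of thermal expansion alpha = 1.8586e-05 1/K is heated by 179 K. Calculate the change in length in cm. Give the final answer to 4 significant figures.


dL = L0 * alpha * dT
dL = 167 * 1.8586e-05 * 179
dL = 0.5556 cm


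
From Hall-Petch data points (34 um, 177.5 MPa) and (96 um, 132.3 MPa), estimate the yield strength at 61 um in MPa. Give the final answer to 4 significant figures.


sigma_y = sigma0 + k / sqrt(d)
1/sqrt(d1) = 1/sqrt(3.4e-05) = 171.499;  1/sqrt(d2) = 102.062
k = (sigma1 - sigma2) / (1/sqrt(d1) - 1/sqrt(d2)) = (177.5 - 132.3) / (171.499 - 102.062) = 0.650954 MPa*m^0.5
sigma0 = sigma1 - k/sqrt(d1) = 177.5 - 0.650954*171.499 = 65.8622 MPa
sigma_y(d3) = 65.8622 + 0.650954 / sqrt(6.1e-05) = 149.2 MPa


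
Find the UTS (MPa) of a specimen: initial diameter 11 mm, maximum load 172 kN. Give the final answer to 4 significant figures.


A0 = pi*(d/2)^2 = pi*(11/2)^2 = 95.0332 mm^2
UTS = F_max / A0 = 172*1000 / 95.0332
UTS = 1810 MPa


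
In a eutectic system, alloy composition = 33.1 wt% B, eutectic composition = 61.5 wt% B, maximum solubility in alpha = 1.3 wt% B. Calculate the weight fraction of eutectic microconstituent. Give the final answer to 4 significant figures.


f_primary = (C_e - C0) / (C_e - C_alpha_max)
f_primary = (61.5 - 33.1) / (61.5 - 1.3)
f_primary = 0.471761
f_eutectic = 1 - 0.471761 = 0.5282


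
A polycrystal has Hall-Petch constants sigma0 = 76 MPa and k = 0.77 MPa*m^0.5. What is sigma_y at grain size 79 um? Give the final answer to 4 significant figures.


sigma_y = sigma0 + k / sqrt(d)
d = 79 um = 7.9e-05 m
sigma_y = 76 + 0.77 / sqrt(7.9e-05)
sigma_y = 162.6 MPa


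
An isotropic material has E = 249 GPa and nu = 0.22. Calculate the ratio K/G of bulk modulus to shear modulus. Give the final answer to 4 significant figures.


G = E / (2*(1+nu))
G = 249 / (2*(1+0.22)) = 102.049 GPa
K = E / (3*(1-2*nu))
K = 249 / (3*(1-2*0.22)) = 148.214 GPa
K/G = 148.214 / 102.049 = 1.452


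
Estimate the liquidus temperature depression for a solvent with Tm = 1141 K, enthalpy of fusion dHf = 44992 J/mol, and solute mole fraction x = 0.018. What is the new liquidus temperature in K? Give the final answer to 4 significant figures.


dT = R*Tm^2*x / dHf
dT = 8.314 * 1141^2 * 0.018 / 44992
dT = 4.33031 K
T_new = 1141 - 4.33031 = 1137 K


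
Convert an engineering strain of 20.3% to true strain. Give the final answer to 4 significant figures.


epsilon_true = ln(1 + epsilon_eng)
epsilon_true = ln(1 + 0.203)
epsilon_true = 0.1848


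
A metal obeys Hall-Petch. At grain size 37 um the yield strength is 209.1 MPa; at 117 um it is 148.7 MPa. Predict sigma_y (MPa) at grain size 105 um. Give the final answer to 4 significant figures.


sigma_y = sigma0 + k / sqrt(d)
1/sqrt(d1) = 1/sqrt(3.7e-05) = 164.399;  1/sqrt(d2) = 92.45
k = (sigma1 - sigma2) / (1/sqrt(d1) - 1/sqrt(d2)) = (209.1 - 148.7) / (164.399 - 92.45) = 0.839484 MPa*m^0.5
sigma0 = sigma1 - k/sqrt(d1) = 209.1 - 0.839484*164.399 = 71.0897 MPa
sigma_y(d3) = 71.0897 + 0.839484 / sqrt(1.05e-04) = 153 MPa


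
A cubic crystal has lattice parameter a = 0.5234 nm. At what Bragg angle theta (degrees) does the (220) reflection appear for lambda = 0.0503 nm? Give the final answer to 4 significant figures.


d = a / sqrt(h^2+k^2+l^2)
d = 0.5234 / sqrt(8) = 0.18505 nm
lambda = 2*d*sin(theta)  =>  sin(theta) = lambda / (2*d)
sin(theta) = 0.0503 / (2 * 0.18505) = 0.135909
theta = 7.811 deg


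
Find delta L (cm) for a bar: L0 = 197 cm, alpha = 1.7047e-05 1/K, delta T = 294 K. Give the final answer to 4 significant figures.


dL = L0 * alpha * dT
dL = 197 * 1.7047e-05 * 294
dL = 0.9873 cm


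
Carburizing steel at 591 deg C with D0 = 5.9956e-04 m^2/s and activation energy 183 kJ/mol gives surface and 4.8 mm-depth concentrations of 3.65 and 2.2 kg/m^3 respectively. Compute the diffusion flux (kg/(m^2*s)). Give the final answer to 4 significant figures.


Step 1: D = D0 * exp(-Qd/(R*T))
T = 591 + 273.15 = 864.15 K
D = 5.9956e-04 * exp(-183e3 / (8.314 * 864.15)) = 5.19717e-15 m^2/s
Step 2: J = D * (C1 - C2) / dx
J = 5.19717e-15 * (3.65 - 2.2) / 4.8e-03
J = 1.57e-12 kg/(m^2*s)


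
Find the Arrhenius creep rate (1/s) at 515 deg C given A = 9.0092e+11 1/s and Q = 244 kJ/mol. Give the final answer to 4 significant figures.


rate = A * exp(-Q / (R*T))
T = 515 + 273.15 = 788.15 K
rate = 9.0092e+11 * exp(-244e3 / (8.314 * 788.15))
rate = 6.067e-05 1/s


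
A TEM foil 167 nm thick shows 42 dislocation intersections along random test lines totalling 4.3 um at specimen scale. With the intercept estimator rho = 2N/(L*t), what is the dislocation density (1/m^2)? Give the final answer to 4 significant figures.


rho = 2N / (L * t)
L = 4.3 um = 4.3e-06 m, t = 167 nm = 1.67e-07 m
rho = 2 * 42 / (4.3e-06 * 1.67e-07)
rho = 1.17e+14 1/m^2


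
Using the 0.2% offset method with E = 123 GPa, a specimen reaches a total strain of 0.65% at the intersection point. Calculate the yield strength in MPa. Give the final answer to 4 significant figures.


Offset strain = 0.002
Elastic strain at yield = total_strain - offset = 6.5e-03 - 0.002 = 4.5e-03
sigma_y = E * elastic_strain = 123000 * 4.5e-03
sigma_y = 553.5 MPa


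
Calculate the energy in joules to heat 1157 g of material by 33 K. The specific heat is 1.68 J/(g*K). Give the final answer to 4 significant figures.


Q = m * cp * dT
Q = 1157 * 1.68 * 33
Q = 64140 J


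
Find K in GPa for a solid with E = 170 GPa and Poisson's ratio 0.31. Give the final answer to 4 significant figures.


K = E / (3*(1-2*nu))
K = 170 / (3*(1-2*0.31))
K = 149.1 GPa


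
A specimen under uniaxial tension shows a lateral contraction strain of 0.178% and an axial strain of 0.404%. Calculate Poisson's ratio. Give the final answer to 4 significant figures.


nu = -epsilon_lat / epsilon_axial
Lateral strain is contraction (negative), so using magnitudes:
nu = 0.178 / 0.404
nu = 0.4406


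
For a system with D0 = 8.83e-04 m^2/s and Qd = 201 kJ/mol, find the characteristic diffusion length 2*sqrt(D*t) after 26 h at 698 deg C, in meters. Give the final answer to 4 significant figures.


Step 1: D = D0 * exp(-Qd/(R*T))
T = 971.15 K
D = 8.83e-04 * exp(-201e3 / (8.314 * 971.15)) = 1.36304e-14 m^2/s
Step 2: L = 2*sqrt(D*t)
t = 26 h = 93600 s
L = 2*sqrt(1.36304e-14 * 93600) = 7.144e-05 m


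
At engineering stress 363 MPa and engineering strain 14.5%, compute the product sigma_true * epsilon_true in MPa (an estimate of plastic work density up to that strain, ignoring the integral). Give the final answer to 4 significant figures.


sigma_true = sigma_eng * (1 + epsilon_eng)
sigma_true = 363 * (1 + 0.145) = 415.635 MPa
epsilon_true = ln(1 + epsilon_eng)
epsilon_true = ln(1 + 0.145) = 0.135405
sigma_true * epsilon_true = 415.635 * 0.135405 = 56.28 MPa


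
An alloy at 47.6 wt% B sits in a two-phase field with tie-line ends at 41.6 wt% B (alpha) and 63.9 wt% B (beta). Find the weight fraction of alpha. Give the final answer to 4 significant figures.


f_alpha = (C_beta - C0) / (C_beta - C_alpha)
f_alpha = (63.9 - 47.6) / (63.9 - 41.6)
f_alpha = 0.7309


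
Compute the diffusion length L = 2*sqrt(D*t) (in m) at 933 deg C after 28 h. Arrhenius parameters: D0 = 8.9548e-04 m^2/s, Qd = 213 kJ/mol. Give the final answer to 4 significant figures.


Step 1: D = D0 * exp(-Qd/(R*T))
T = 1206.15 K
D = 8.9548e-04 * exp(-213e3 / (8.314 * 1206.15)) = 5.33764e-13 m^2/s
Step 2: L = 2*sqrt(D*t)
t = 28 h = 100800 s
L = 2*sqrt(5.33764e-13 * 100800) = 4.639e-04 m


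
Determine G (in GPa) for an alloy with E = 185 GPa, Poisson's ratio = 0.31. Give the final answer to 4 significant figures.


G = E / (2*(1+nu))
G = 185 / (2*(1+0.31))
G = 70.61 GPa


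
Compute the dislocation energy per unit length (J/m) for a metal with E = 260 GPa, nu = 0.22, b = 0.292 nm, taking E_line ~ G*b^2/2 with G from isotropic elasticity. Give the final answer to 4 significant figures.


Step 1: G = E / (2*(1+nu))
G = 260 / (2*(1+0.22)) = 106.557 GPa = 1.06557e+11 Pa
Step 2: E_line = G*b^2/2
b = 0.292 nm = 2.92e-10 m
E_line = 0.5 * 1.06557e+11 * (2.92e-10)^2 = 4.543e-09 J/m


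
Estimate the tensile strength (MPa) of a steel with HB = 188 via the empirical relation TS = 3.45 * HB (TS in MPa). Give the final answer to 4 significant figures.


TS (MPa) = 3.45 * HB
TS = 3.45 * 188
TS = 648.6 MPa


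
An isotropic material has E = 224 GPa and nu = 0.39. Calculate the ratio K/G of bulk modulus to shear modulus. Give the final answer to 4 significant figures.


G = E / (2*(1+nu))
G = 224 / (2*(1+0.39)) = 80.5755 GPa
K = E / (3*(1-2*nu))
K = 224 / (3*(1-2*0.39)) = 339.394 GPa
K/G = 339.394 / 80.5755 = 4.212


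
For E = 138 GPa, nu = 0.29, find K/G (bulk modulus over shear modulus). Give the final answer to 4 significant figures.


G = E / (2*(1+nu))
G = 138 / (2*(1+0.29)) = 53.4884 GPa
K = E / (3*(1-2*nu))
K = 138 / (3*(1-2*0.29)) = 109.524 GPa
K/G = 109.524 / 53.4884 = 2.048


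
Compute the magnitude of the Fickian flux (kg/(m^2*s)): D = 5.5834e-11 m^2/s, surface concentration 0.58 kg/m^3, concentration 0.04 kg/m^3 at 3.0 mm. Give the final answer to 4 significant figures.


J = -D * (dC/dx) = D * (C1 - C2) / dx
J = 5.5834e-11 * (0.58 - 0.04) / 3e-03
J = 1.005e-08 kg/(m^2*s)


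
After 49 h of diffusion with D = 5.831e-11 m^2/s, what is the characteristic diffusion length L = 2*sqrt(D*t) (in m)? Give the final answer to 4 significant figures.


t = 49 hr = 176400 s
Diffusion length = 2*sqrt(D*t)
= 2*sqrt(5.831e-11 * 176400)
= 6.414e-03 m


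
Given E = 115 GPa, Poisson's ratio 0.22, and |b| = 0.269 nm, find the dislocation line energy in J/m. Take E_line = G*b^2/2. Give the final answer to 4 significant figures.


Step 1: G = E / (2*(1+nu))
G = 115 / (2*(1+0.22)) = 47.1311 GPa = 4.71311e+10 Pa
Step 2: E_line = G*b^2/2
b = 0.269 nm = 2.69e-10 m
E_line = 0.5 * 4.71311e+10 * (2.69e-10)^2 = 1.705e-09 J/m


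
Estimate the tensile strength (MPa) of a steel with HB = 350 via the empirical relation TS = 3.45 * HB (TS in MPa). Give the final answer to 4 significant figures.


TS (MPa) = 3.45 * HB
TS = 3.45 * 350
TS = 1208 MPa


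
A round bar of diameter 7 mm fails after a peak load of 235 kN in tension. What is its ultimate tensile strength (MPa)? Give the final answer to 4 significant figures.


A0 = pi*(d/2)^2 = pi*(7/2)^2 = 38.4845 mm^2
UTS = F_max / A0 = 235*1000 / 38.4845
UTS = 6106 MPa


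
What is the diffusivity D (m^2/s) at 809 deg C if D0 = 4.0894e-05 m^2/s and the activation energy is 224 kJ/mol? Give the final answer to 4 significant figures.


D = D0 * exp(-Qd / (R*T))
T = 1082.15 K
D = 4.0894e-05 * exp(-224e3 / (8.314 * 1082.15))
D = 6.294e-16 m^2/s


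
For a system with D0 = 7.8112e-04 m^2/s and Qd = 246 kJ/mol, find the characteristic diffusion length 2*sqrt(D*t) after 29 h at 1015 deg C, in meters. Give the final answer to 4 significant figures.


Step 1: D = D0 * exp(-Qd/(R*T))
T = 1288.15 K
D = 7.8112e-04 * exp(-246e3 / (8.314 * 1288.15)) = 8.2609e-14 m^2/s
Step 2: L = 2*sqrt(D*t)
t = 29 h = 104400 s
L = 2*sqrt(8.2609e-14 * 104400) = 1.857e-04 m


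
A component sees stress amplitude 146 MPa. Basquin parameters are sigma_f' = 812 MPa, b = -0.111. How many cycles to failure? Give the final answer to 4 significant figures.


sigma_a = sigma_f' * (2*Nf)^b
2*Nf = (sigma_a / sigma_f')^(1/b)
2*Nf = (146 / 812)^(1/-0.111)
2*Nf = 5.17061e+06
Nf = 2.585e+06 cycles


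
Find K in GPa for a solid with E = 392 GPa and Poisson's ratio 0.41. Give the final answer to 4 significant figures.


K = E / (3*(1-2*nu))
K = 392 / (3*(1-2*0.41))
K = 725.9 GPa


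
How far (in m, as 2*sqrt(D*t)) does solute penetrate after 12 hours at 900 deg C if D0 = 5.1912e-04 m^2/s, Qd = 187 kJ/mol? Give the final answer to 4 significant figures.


Step 1: D = D0 * exp(-Qd/(R*T))
T = 1173.15 K
D = 5.1912e-04 * exp(-187e3 / (8.314 * 1173.15)) = 2.44777e-12 m^2/s
Step 2: L = 2*sqrt(D*t)
t = 12 h = 43200 s
L = 2*sqrt(2.44777e-12 * 43200) = 6.504e-04 m


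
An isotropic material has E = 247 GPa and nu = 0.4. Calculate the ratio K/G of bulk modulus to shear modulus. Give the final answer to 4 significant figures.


G = E / (2*(1+nu))
G = 247 / (2*(1+0.4)) = 88.2143 GPa
K = E / (3*(1-2*nu))
K = 247 / (3*(1-2*0.4)) = 411.667 GPa
K/G = 411.667 / 88.2143 = 4.667


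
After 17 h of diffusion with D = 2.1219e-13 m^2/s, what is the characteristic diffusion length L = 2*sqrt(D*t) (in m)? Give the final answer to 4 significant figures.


t = 17 hr = 61200 s
Diffusion length = 2*sqrt(D*t)
= 2*sqrt(2.1219e-13 * 61200)
= 2.279e-04 m


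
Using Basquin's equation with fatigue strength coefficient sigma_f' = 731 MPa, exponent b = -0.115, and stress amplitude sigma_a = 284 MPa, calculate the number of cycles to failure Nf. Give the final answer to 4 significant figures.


sigma_a = sigma_f' * (2*Nf)^b
2*Nf = (sigma_a / sigma_f')^(1/b)
2*Nf = (284 / 731)^(1/-0.115)
2*Nf = 3719
Nf = 1860 cycles


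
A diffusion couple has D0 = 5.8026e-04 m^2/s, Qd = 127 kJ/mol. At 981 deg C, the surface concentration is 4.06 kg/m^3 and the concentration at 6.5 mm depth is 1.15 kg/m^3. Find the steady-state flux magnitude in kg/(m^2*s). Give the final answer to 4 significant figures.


Step 1: D = D0 * exp(-Qd/(R*T))
T = 981 + 273.15 = 1254.15 K
D = 5.8026e-04 * exp(-127e3 / (8.314 * 1254.15)) = 2.9782e-09 m^2/s
Step 2: J = D * (C1 - C2) / dx
J = 2.9782e-09 * (4.06 - 1.15) / 6.5e-03
J = 1.333e-06 kg/(m^2*s)


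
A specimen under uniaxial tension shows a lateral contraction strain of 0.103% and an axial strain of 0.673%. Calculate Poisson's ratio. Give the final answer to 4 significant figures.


nu = -epsilon_lat / epsilon_axial
Lateral strain is contraction (negative), so using magnitudes:
nu = 0.103 / 0.673
nu = 0.153


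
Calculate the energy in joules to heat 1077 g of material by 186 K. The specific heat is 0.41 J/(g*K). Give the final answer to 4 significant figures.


Q = m * cp * dT
Q = 1077 * 0.41 * 186
Q = 82130 J


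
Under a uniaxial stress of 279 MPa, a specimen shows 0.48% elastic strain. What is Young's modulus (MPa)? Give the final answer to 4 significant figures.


E = sigma / epsilon
epsilon = 0.48% = 4.8e-03
E = 279 / 4.8e-03
E = 58130 MPa


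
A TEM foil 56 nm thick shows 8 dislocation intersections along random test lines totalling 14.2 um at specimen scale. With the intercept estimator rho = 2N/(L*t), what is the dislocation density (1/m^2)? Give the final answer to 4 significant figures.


rho = 2N / (L * t)
L = 14.2 um = 1.42e-05 m, t = 56 nm = 5.6e-08 m
rho = 2 * 8 / (1.42e-05 * 5.6e-08)
rho = 2.012e+13 1/m^2


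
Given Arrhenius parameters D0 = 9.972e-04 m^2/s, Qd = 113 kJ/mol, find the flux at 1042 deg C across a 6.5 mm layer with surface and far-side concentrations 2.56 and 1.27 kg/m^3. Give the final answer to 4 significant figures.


Step 1: D = D0 * exp(-Qd/(R*T))
T = 1042 + 273.15 = 1315.15 K
D = 9.972e-04 * exp(-113e3 / (8.314 * 1315.15)) = 3.23987e-08 m^2/s
Step 2: J = D * (C1 - C2) / dx
J = 3.23987e-08 * (2.56 - 1.27) / 6.5e-03
J = 6.43e-06 kg/(m^2*s)


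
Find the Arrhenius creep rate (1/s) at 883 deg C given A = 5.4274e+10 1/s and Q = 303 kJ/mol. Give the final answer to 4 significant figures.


rate = A * exp(-Q / (R*T))
T = 883 + 273.15 = 1156.15 K
rate = 5.4274e+10 * exp(-303e3 / (8.314 * 1156.15))
rate = 1.108e-03 1/s


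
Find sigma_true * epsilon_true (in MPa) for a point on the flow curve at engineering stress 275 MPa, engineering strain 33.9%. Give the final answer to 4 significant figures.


sigma_true = sigma_eng * (1 + epsilon_eng)
sigma_true = 275 * (1 + 0.339) = 368.225 MPa
epsilon_true = ln(1 + epsilon_eng)
epsilon_true = ln(1 + 0.339) = 0.291923
sigma_true * epsilon_true = 368.225 * 0.291923 = 107.5 MPa


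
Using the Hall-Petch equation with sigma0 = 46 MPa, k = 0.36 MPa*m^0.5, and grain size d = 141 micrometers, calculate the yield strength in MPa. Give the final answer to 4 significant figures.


sigma_y = sigma0 + k / sqrt(d)
d = 141 um = 1.41e-04 m
sigma_y = 46 + 0.36 / sqrt(1.41e-04)
sigma_y = 76.32 MPa


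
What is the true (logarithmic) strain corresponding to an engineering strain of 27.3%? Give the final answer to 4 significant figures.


epsilon_true = ln(1 + epsilon_eng)
epsilon_true = ln(1 + 0.273)
epsilon_true = 0.2414


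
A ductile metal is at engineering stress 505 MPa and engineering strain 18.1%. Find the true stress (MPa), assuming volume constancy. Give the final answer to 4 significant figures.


sigma_true = sigma_eng * (1 + epsilon_eng)
sigma_true = 505 * (1 + 0.181)
sigma_true = 596.4 MPa


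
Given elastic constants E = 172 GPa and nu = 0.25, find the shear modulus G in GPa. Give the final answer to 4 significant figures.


G = E / (2*(1+nu))
G = 172 / (2*(1+0.25))
G = 68.8 GPa


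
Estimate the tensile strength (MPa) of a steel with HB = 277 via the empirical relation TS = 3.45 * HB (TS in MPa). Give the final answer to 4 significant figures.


TS (MPa) = 3.45 * HB
TS = 3.45 * 277
TS = 955.7 MPa


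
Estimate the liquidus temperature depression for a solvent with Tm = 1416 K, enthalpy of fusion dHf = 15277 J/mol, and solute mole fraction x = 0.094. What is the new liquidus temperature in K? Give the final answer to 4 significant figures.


dT = R*Tm^2*x / dHf
dT = 8.314 * 1416^2 * 0.094 / 15277
dT = 102.571 K
T_new = 1416 - 102.571 = 1313 K


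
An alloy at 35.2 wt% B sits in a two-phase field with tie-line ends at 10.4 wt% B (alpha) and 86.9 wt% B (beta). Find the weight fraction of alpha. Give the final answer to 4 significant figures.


f_alpha = (C_beta - C0) / (C_beta - C_alpha)
f_alpha = (86.9 - 35.2) / (86.9 - 10.4)
f_alpha = 0.6758


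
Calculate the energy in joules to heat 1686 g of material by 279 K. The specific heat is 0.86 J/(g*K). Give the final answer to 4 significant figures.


Q = m * cp * dT
Q = 1686 * 0.86 * 279
Q = 404500 J


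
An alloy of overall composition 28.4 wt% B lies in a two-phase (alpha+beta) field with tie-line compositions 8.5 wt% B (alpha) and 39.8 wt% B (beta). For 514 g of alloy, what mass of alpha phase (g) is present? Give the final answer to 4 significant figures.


f_alpha = (C_beta - C0) / (C_beta - C_alpha)
f_alpha = (39.8 - 28.4) / (39.8 - 8.5) = 0.364217
m_alpha = f_alpha * m_total = 0.364217 * 514 = 187.2 g


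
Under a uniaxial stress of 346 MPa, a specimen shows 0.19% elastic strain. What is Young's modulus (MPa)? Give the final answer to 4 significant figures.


E = sigma / epsilon
epsilon = 0.19% = 1.9e-03
E = 346 / 1.9e-03
E = 182100 MPa


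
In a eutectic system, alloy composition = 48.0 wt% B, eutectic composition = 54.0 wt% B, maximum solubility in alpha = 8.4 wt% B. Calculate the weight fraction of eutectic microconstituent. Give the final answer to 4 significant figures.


f_primary = (C_e - C0) / (C_e - C_alpha_max)
f_primary = (54.0 - 48.0) / (54.0 - 8.4)
f_primary = 0.131579
f_eutectic = 1 - 0.131579 = 0.8684


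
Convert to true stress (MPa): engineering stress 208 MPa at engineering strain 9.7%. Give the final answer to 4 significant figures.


sigma_true = sigma_eng * (1 + epsilon_eng)
sigma_true = 208 * (1 + 0.097)
sigma_true = 228.2 MPa


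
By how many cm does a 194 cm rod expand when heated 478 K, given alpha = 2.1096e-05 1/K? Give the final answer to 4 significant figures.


dL = L0 * alpha * dT
dL = 194 * 2.1096e-05 * 478
dL = 1.956 cm


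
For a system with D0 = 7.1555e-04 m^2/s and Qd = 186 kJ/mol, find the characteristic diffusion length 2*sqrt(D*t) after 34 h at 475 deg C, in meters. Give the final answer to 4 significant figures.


Step 1: D = D0 * exp(-Qd/(R*T))
T = 748.15 K
D = 7.1555e-04 * exp(-186e3 / (8.314 * 748.15)) = 7.37815e-17 m^2/s
Step 2: L = 2*sqrt(D*t)
t = 34 h = 122400 s
L = 2*sqrt(7.37815e-17 * 122400) = 6.01e-06 m


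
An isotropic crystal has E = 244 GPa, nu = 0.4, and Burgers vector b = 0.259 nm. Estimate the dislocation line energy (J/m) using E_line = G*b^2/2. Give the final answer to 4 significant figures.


Step 1: G = E / (2*(1+nu))
G = 244 / (2*(1+0.4)) = 87.1429 GPa = 8.71429e+10 Pa
Step 2: E_line = G*b^2/2
b = 0.259 nm = 2.59e-10 m
E_line = 0.5 * 8.71429e+10 * (2.59e-10)^2 = 2.923e-09 J/m


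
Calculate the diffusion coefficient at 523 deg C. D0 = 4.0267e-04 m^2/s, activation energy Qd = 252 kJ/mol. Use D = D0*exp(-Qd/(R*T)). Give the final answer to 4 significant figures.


D = D0 * exp(-Qd / (R*T))
T = 796.15 K
D = 4.0267e-04 * exp(-252e3 / (8.314 * 796.15))
D = 1.177e-20 m^2/s


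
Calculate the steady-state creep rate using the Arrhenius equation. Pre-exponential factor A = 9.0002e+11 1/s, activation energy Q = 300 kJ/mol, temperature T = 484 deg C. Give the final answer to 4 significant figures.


rate = A * exp(-Q / (R*T))
T = 484 + 273.15 = 757.15 K
rate = 9.0002e+11 * exp(-300e3 / (8.314 * 757.15))
rate = 1.807e-09 1/s


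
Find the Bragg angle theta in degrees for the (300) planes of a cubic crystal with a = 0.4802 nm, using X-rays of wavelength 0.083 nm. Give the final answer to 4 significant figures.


d = a / sqrt(h^2+k^2+l^2)
d = 0.4802 / sqrt(9) = 0.160067 nm
lambda = 2*d*sin(theta)  =>  sin(theta) = lambda / (2*d)
sin(theta) = 0.083 / (2 * 0.160067) = 0.259267
theta = 15.03 deg


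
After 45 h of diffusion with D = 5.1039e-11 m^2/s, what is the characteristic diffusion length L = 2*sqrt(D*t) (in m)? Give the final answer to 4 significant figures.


t = 45 hr = 162000 s
Diffusion length = 2*sqrt(D*t)
= 2*sqrt(5.1039e-11 * 162000)
= 5.751e-03 m


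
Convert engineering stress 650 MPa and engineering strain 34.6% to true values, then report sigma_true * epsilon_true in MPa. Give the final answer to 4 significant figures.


sigma_true = sigma_eng * (1 + epsilon_eng)
sigma_true = 650 * (1 + 0.346) = 874.9 MPa
epsilon_true = ln(1 + epsilon_eng)
epsilon_true = ln(1 + 0.346) = 0.297137
sigma_true * epsilon_true = 874.9 * 0.297137 = 260 MPa


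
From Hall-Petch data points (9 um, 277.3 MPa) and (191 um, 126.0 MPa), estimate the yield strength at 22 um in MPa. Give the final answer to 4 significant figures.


sigma_y = sigma0 + k / sqrt(d)
1/sqrt(d1) = 1/sqrt(9e-06) = 333.333;  1/sqrt(d2) = 72.3575
k = (sigma1 - sigma2) / (1/sqrt(d1) - 1/sqrt(d2)) = (277.3 - 126.0) / (333.333 - 72.3575) = 0.579747 MPa*m^0.5
sigma0 = sigma1 - k/sqrt(d1) = 277.3 - 0.579747*333.333 = 84.051 MPa
sigma_y(d3) = 84.051 + 0.579747 / sqrt(2.2e-05) = 207.7 MPa


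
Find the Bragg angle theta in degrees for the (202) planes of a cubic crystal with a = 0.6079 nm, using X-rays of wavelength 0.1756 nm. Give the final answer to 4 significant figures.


d = a / sqrt(h^2+k^2+l^2)
d = 0.6079 / sqrt(8) = 0.214925 nm
lambda = 2*d*sin(theta)  =>  sin(theta) = lambda / (2*d)
sin(theta) = 0.1756 / (2 * 0.214925) = 0.408514
theta = 24.11 deg


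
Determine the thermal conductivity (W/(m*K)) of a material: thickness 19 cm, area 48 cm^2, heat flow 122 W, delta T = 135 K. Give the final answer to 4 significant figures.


k = Q*L / (A*dT)
L = 0.19 m, A = 4.8e-03 m^2
k = 122 * 0.19 / (4.8e-03 * 135)
k = 35.77 W/(m*K)


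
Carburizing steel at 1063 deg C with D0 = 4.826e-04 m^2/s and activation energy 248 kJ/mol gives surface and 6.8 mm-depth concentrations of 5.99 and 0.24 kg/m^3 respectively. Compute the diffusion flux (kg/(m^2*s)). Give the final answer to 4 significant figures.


Step 1: D = D0 * exp(-Qd/(R*T))
T = 1063 + 273.15 = 1336.15 K
D = 4.826e-04 * exp(-248e3 / (8.314 * 1336.15)) = 9.72916e-14 m^2/s
Step 2: J = D * (C1 - C2) / dx
J = 9.72916e-14 * (5.99 - 0.24) / 6.8e-03
J = 8.227e-11 kg/(m^2*s)


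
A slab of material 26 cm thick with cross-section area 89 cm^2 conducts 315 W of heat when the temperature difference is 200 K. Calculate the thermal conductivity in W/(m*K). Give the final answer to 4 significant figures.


k = Q*L / (A*dT)
L = 0.26 m, A = 8.9e-03 m^2
k = 315 * 0.26 / (8.9e-03 * 200)
k = 46.01 W/(m*K)


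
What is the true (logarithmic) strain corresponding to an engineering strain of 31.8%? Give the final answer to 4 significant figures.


epsilon_true = ln(1 + epsilon_eng)
epsilon_true = ln(1 + 0.318)
epsilon_true = 0.2761


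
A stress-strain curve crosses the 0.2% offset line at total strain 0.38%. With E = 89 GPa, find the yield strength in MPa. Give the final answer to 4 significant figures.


Offset strain = 0.002
Elastic strain at yield = total_strain - offset = 3.8e-03 - 0.002 = 1.8e-03
sigma_y = E * elastic_strain = 89000 * 1.8e-03
sigma_y = 160.2 MPa


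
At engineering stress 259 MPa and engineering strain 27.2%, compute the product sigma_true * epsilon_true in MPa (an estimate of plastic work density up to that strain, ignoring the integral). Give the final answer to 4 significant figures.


sigma_true = sigma_eng * (1 + epsilon_eng)
sigma_true = 259 * (1 + 0.272) = 329.448 MPa
epsilon_true = ln(1 + epsilon_eng)
epsilon_true = ln(1 + 0.272) = 0.24059
sigma_true * epsilon_true = 329.448 * 0.24059 = 79.26 MPa
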